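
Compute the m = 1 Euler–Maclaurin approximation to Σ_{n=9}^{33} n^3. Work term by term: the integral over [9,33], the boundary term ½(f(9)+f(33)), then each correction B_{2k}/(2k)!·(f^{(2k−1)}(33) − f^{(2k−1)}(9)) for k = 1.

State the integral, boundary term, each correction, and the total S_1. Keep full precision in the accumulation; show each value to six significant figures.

S_1 ≈ 313425

Integral: ∫_9^33 x^3 dx = 294840.
Endpoint term: (f(9) + f(33))/2 = (729.000 + 35937.0)/2 = 18333.0.
Integral + boundary = 313173.
Correction k=1: B_{2}/2! · (f^{(1)}(33) − f^{(1)}(9)) = 1/12 · (3267.00 − 243.000) = 252.000.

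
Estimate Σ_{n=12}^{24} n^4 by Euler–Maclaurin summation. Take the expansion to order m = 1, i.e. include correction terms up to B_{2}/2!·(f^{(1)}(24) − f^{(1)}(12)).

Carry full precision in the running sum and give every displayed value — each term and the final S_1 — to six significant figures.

Integral: ∫_12^24 x^4 dx = 1.54276e+06.
Endpoint term: (f(12) + f(24))/2 = (20736.0 + 331776)/2 = 176256.
So far: 1.71901e+06.
Correction k=1: B_{2}/2! · (f^{(1)}(24) − f^{(1)}(12)) = 1/12 · (55296.0 − 6912.00) = 4032.00.

S_1 ≈ 1.72305e+06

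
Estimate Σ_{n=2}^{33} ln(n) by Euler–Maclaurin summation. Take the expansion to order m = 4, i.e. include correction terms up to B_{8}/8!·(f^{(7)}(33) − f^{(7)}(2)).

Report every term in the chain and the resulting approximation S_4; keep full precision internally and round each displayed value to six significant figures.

Integral: ∫_2^33 ln(x) dx = 82.9985.
½[f(2) + f(33)] = ½[0.693147 + 3.49651] = 2.09483.
So far: 85.0933.
Correction k=1: B_{2}/2! · (f^{(1)}(33) − f^{(1)}(2)) = 1/12 · (0.0303030 − 0.500000) = -0.0391414.
Running total after k=1: 85.0541.
Correction k=2: B_{4}/4! · (f^{(3)}(33) − f^{(3)}(2)) = −1/720 · (5.56529e-05 − 0.250000) = 0.000347145.
Running total after k=2: 85.0545.
Correction k=3: B_{6}/6! · (f^{(5)}(33) − f^{(5)}(2)) = 1/30240 · (6.13256e-07 − 0.750000) = -2.48016e-05.
Running total after k=3: 85.0545.
Correction k=4: B_{8}/8! · (f^{(7)}(33) − f^{(7)}(2)) = −1/1209600 · (1.68941e-08 − 5.62500) = 4.65030e-06.

S_4 ≈ 85.0545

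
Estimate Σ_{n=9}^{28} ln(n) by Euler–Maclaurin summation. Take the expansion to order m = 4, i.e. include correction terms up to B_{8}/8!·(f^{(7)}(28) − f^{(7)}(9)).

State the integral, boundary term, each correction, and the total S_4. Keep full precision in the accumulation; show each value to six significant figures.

Integral: ∫_9^28 ln(x) dx = 54.5267.
½[f(9) + f(28)] = ½[2.19722 + 3.33220] = 2.76471.
Running total after boundary: 57.2914.
k=1: B_{2}/(2)! × [f^{(1)}(28) − f^{(1)}(9)] = 1/12 × (0.0357143 − 0.111111) = -0.00628307.
After k=1: 57.2851.
k=2: B_{4}/(4)! × [f^{(3)}(28) − f^{(3)}(9)] = −1/720 × (9.11079e-05 − 0.00274348) = 3.68386e-06.
After k=2: 57.2851.
k=3: B_{6}/(6)! × [f^{(5)}(28) − f^{(5)}(9)] = 1/30240 × (1.39451e-06 − 0.000406442) = -1.33944e-08.
After k=3: 57.2851.
k=4: B_{8}/(8)! × [f^{(7)}(28) − f^{(7)}(9)] = −1/1209600 × (5.33613e-08 − 0.000150534) = 1.24405e-10.

S_4 ≈ 57.2851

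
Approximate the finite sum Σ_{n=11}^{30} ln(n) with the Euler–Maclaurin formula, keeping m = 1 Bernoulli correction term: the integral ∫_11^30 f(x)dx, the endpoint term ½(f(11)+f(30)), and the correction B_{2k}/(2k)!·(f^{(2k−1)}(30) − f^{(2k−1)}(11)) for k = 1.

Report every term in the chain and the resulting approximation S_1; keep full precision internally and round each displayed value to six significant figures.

S_1 ≈ 59.5538

Integral: ∫_11^30 ln(x) dx = 56.6591.
½[f(11) + f(30)] = ½[2.39790 + 3.40120] = 2.89955.
Running total after boundary: 59.5586.
Order-1 term: 1/12 · (0.0333333 − 0.0909091) = -0.00479798.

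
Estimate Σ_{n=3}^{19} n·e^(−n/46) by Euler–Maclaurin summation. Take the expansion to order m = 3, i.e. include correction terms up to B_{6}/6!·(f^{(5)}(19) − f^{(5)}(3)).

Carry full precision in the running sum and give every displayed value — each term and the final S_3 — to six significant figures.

S_3 ≈ 141.057

∫_3^19 x·e^(−x/46) dx evaluates to 133.407.
Endpoint term: (f(3) + f(19))/2 = (2.81059 + 12.5710)/2 = 7.69081.
Integral + boundary = 141.098.
Order-1 term: 1/12 · (0.388350 − 0.875764) = -0.0406178.
Running total after k=1: 141.057.
Order-2 term: −1/720 · (0.000808893 − 0.00129938) = 6.81234e-07.
Running total after k=2: 141.057.
Order-3 term: 1/30240 · (6.77814e-07 − 1.03255e-06) = -1.17308e-11.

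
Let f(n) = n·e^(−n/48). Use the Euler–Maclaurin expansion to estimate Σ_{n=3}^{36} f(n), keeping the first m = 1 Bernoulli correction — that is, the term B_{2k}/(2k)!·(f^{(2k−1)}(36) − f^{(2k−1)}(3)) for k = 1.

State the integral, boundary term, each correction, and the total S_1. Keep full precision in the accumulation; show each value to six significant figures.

The integral term ∫_3^36 x·e^(−x/48) dx = 395.101.
Endpoint term: (f(3) + f(36))/2 = (2.81824 + 17.0052)/2 = 9.91172.
Integral + boundary = 405.013.
Correction k=1: B_{2}/2! · (f^{(1)}(36) − f^{(1)}(3)) = 1/12 · (0.118092 − 0.880700) = -0.0635507.

S_1 ≈ 404.949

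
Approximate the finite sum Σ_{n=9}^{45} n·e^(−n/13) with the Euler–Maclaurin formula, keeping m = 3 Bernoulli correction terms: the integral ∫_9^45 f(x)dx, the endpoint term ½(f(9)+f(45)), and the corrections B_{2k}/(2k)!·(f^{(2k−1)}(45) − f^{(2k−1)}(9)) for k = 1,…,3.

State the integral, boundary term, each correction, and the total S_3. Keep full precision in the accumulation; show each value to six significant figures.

S_3 ≈ 122.397

∫_9^45 x·e^(−x/13) dx evaluates to 119.458.
Endpoint term: (f(9) + f(45))/2 = (4.50378 + 1.41217)/2 = 2.95797.
Integral + boundary = 122.416.
Order-1 term: 1/12 · (-0.0772466 − 0.153975) = -0.0192685.
Partial sum through k=1: 122.397.
Order-2 term: −1/720 · (-8.57026e-05 − 0.00683323) = 9.60962e-06.
Partial sum through k=2: 122.397.
Order-3 term: 1/30240 · (1.69039e-06 − 7.54755e-05) = -2.43998e-09.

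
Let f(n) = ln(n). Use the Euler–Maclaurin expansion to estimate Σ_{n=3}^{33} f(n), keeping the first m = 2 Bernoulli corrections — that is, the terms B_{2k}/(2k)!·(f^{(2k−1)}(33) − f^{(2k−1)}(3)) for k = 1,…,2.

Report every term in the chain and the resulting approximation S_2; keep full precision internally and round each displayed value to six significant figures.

S_2 ≈ 84.3613

The integral term ∫_3^33 ln(x) dx = 82.0889.
Boundary: ½(f(3) + f(33)) = ½(1.09861 + 3.49651) = 2.29756.
Running total after boundary: 84.3865.
k=1: B_{2}/(2)! × [f^{(1)}(33) − f^{(1)}(3)] = 1/12 × (0.0303030 − 0.333333) = -0.0252525.
After k=1: 84.3612.
k=2: B_{4}/(4)! × [f^{(3)}(33) − f^{(3)}(3)] = −1/720 × (5.56529e-05 − 0.0740741) = 0.000102803.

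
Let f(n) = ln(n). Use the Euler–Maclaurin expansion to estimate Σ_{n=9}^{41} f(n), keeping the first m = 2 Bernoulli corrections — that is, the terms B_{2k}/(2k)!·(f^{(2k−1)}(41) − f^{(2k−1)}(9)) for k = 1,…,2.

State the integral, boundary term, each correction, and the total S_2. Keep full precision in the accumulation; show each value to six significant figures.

S_2 ≈ 103.430

Integral: ∫_9^41 ln(x) dx = 100.481.
Boundary: ½(f(9) + f(41)) = ½(2.19722 + 3.71357) = 2.95540.
Running total after boundary: 103.437.
k=1: B_{2}/(2)! × [f^{(1)}(41) − f^{(1)}(9)] = 1/12 × (0.0243902 − 0.111111) = -0.00722674.
Partial sum through k=1: 103.430.
k=2: B_{4}/(4)! × [f^{(3)}(41) − f^{(3)}(9)] = −1/720 × (2.90187e-05 − 0.00274348) = 3.77009e-06.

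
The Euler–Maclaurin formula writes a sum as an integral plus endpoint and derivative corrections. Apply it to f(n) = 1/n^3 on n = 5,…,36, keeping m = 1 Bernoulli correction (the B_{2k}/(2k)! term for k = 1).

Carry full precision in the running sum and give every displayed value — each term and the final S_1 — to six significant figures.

S_1 ≈ 0.0240248

∫_5^36 1/x^3 dx evaluates to 0.0196142.
Boundary: ½(f(5) + f(36)) = ½(0.00800000 + 2.14335e-05) = 0.00401072.
Integral + boundary = 0.0236249.
Correction k=1: B_{2}/2! · (f^{(1)}(36) − f^{(1)}(5)) = 1/12 · (-1.78612e-06 − (-0.00480000)) = 0.000399851.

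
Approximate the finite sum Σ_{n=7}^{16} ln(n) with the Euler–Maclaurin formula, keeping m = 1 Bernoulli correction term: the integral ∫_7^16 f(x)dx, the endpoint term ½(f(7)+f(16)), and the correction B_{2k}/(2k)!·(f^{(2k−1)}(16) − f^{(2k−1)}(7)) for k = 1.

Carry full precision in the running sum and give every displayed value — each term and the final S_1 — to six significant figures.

The integral term ∫_7^16 ln(x) dx = 21.7400.
½[f(7) + f(16)] = ½[1.94591 + 2.77259] = 2.35925.
So far: 24.0993.
Order-1 term: 1/12 · (0.0625000 − 0.142857) = -0.00669643.

S_1 ≈ 24.0926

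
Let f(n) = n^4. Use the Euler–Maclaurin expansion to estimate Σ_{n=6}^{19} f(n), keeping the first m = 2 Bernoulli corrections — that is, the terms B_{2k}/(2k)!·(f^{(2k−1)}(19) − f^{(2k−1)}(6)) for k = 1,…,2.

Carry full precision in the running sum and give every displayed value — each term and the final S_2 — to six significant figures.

∫_6^19 x^4 dx evaluates to 493665.
Boundary: ½(f(6) + f(19)) = ½(1296.00 + 130321) = 65808.5.
So far: 559473.
Correction k=1: B_{2}/2! · (f^{(1)}(19) − f^{(1)}(6)) = 1/12 · (27436.0 − 864.000) = 2214.33.
Running total after k=1: 561687.
Correction k=2: B_{4}/4! · (f^{(3)}(19) − f^{(3)}(6)) = −1/720 · (456.000 − 144.000) = -0.433333.

S_2 ≈ 561687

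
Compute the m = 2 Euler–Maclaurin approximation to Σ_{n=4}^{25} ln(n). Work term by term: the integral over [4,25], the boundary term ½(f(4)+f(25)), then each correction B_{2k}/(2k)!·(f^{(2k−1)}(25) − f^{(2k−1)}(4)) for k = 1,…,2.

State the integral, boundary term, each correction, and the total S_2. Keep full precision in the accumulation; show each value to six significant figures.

S_2 ≈ 56.2118

Integral: ∫_4^25 ln(x) dx = 53.9267.
Boundary: ½(f(4) + f(25)) = ½(1.38629 + 3.21888) = 2.30259.
So far: 56.2293.
k=1: B_{2}/(2)! × [f^{(1)}(25) − f^{(1)}(4)] = 1/12 × (0.0400000 − 0.250000) = -0.0175000.
After k=1: 56.2118.
k=2: B_{4}/(4)! × [f^{(3)}(25) − f^{(3)}(4)] = −1/720 × (0.000128000 − 0.0312500) = 4.32250e-05.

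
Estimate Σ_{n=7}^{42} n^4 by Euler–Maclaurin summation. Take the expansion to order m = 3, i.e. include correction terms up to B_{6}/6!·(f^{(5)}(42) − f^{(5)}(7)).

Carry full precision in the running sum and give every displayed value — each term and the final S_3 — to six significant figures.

S_3 ≈ 2.77165e+07

Integral: ∫_7^42 x^4 dx = 2.61349e+07.
½[f(7) + f(42)] = ½[2401.00 + 3.11170e+06] = 1.55705e+06.
So far: 2.76919e+07.
Correction k=1: B_{2}/2! · (f^{(1)}(42) − f^{(1)}(7)) = 1/12 · (296352 − 1372.00) = 24581.7.
Running total after k=1: 2.77165e+07.
Correction k=2: B_{4}/4! · (f^{(3)}(42) − f^{(3)}(7)) = −1/720 · (1008.00 − 168.000) = -1.16667.
Running total after k=2: 2.77165e+07.
Correction k=3: B_{6}/6! · (f^{(5)}(42) − f^{(5)}(7)) = 1/30240 · (0.00000 − 0.00000) = 0.00000.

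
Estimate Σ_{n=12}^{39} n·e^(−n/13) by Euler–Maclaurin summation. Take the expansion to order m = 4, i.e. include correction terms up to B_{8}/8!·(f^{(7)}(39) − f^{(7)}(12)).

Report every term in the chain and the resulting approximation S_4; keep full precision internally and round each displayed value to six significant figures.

S_4 ≈ 98.8085

The integral term ∫_12^39 x·e^(−x/13) dx = 95.4647.
½[f(12) + f(39)] = ½[4.76754 + 1.94170] = 3.35462.
Integral + boundary = 98.8193.
Correction k=1: B_{2}/2! · (f^{(1)}(39) − f^{(1)}(12)) = 1/12 · (-0.0995741 − 0.0305611) = -0.0108446.
After k=1: 98.8085.
Correction k=2: B_{4}/4! · (f^{(3)}(39) − f^{(3)}(12)) = −1/720 · (0.00000 − 0.00488255) = 6.78132e-06.
After k=2: 98.8085.
Correction k=3: B_{6}/6! · (f^{(5)}(39) − f^{(5)}(12)) = 1/30240 · (3.48637e-06 − 5.67116e-05) = -1.76009e-09.
After k=3: 98.8085.
Correction k=4: B_{8}/8! · (f^{(7)}(39) − f^{(7)}(12)) = −1/1209600 · (4.12588e-08 − 5.00192e-07) = 3.79409e-13.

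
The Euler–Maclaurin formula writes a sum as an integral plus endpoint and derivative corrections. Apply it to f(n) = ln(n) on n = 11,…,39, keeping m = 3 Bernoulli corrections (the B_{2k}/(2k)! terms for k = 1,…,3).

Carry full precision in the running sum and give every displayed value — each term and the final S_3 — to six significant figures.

Integral: ∫_11^39 ln(x) dx = 88.5021.
Endpoint term: (f(11) + f(39))/2 = (2.39790 + 3.66356)/2 = 3.03073.
So far: 91.5328.
Correction k=1: B_{2}/2! · (f^{(1)}(39) − f^{(1)}(11)) = 1/12 · (0.0256410 − 0.0909091) = -0.00543901.
Partial sum through k=1: 91.5273.
Correction k=2: B_{4}/4! · (f^{(3)}(39) − f^{(3)}(11)) = −1/720 · (3.37160e-05 − 0.00150263) = 2.04016e-06.
Partial sum through k=2: 91.5273.
Correction k=3: B_{6}/6! · (f^{(5)}(39) − f^{(5)}(11)) = 1/30240 · (2.66004e-07 − 0.000149021) = -4.91915e-09.

S_3 ≈ 91.5273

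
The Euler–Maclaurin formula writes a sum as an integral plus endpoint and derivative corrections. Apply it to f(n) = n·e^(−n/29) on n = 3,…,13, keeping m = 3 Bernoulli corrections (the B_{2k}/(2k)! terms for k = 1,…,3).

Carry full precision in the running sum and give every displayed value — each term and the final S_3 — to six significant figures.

Integral: ∫_3^13 x·e^(−x/29) dx = 58.8274.
½[f(3) + f(13)] = ½[2.70517 + 8.30347] = 5.50432.
So far: 64.3317.
k=1: B_{2}/(2)! × [f^{(1)}(13) − f^{(1)}(3)] = 1/12 × (0.352402 − 0.808441) = -0.0380033.
Partial sum through k=1: 64.2937.
k=2: B_{4}/(4)! × [f^{(3)}(13) − f^{(3)}(3)] = −1/720 × (0.00193800 − 0.00310569) = 1.62179e-06.
Partial sum through k=2: 64.2937.
k=3: B_{6}/(6)! × [f^{(5)}(13) − f^{(5)}(3)] = 1/30240 × (4.11055e-06 − 6.24268e-06) = -7.05070e-11.

S_3 ≈ 64.2937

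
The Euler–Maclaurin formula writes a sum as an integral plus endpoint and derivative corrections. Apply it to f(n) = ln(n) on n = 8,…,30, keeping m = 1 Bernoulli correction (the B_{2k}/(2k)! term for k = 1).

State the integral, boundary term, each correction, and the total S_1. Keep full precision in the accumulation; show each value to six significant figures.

S_1 ≈ 66.1331

∫_8^30 ln(x) dx evaluates to 63.4004.
½[f(8) + f(30)] = ½[2.07944 + 3.40120] = 2.74032.
Integral + boundary = 66.1407.
Order-1 term: 1/12 · (0.0333333 − 0.125000) = -0.00763889.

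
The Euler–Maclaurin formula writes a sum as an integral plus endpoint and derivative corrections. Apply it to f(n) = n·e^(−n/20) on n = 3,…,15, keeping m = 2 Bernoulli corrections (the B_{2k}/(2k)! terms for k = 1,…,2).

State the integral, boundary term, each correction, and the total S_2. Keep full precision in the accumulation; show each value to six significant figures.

S_2 ≈ 70.0518

The integral term ∫_3^15 x·e^(−x/20) dx = 65.2691.
Boundary: ½(f(3) + f(15)) = ½(2.58212 + 7.08550) = 4.83381.
Running total after boundary: 70.1029.
k=1: B_{2}/(2)! × [f^{(1)}(15) − f^{(1)}(3)] = 1/12 × (0.118092 − 0.731602) = -0.0511258.
Partial sum through k=1: 70.0518.
k=2: B_{4}/(4)! × [f^{(3)}(15) − f^{(3)}(3)] = −1/720 × (0.00265706 − 0.00613254) = 4.82706e-06.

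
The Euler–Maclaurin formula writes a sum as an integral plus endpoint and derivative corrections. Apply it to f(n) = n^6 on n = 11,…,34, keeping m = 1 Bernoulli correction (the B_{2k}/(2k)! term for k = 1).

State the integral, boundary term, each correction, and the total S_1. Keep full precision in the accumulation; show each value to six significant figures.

S_1 ≈ 8.29648e+09

The integral term ∫_11^34 x^6 dx = 7.50055e+09.
Boundary: ½(f(11) + f(34)) = ½(1.77156e+06 + 1.54480e+09) = 7.73288e+08.
Integral + boundary = 8.27384e+09.
k=1: B_{2}/(2)! × [f^{(1)}(34) − f^{(1)}(11)] = 1/12 × (2.72613e+08 − 966306) = 2.26372e+07.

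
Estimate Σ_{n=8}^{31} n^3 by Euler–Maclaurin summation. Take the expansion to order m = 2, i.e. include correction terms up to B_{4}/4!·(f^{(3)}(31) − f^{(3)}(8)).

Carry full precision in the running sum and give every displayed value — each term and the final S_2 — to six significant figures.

Integral: ∫_8^31 x^3 dx = 229856.
Boundary: ½(f(8) + f(31)) = ½(512.000 + 29791.0) = 15151.5.
Running total after boundary: 245008.
k=1: B_{2}/(2)! × [f^{(1)}(31) − f^{(1)}(8)] = 1/12 × (2883.00 − 192.000) = 224.250.
After k=1: 245232.
k=2: B_{4}/(4)! × [f^{(3)}(31) − f^{(3)}(8)] = −1/720 × (6.00000 − 6.00000) = 0.00000.

S_2 ≈ 245232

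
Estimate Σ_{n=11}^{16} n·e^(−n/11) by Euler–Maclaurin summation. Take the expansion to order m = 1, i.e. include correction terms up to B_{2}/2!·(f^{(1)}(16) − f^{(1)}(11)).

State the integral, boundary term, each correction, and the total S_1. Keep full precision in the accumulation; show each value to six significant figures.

S_1 ≈ 23.5579

The integral term ∫_11^16 x·e^(−x/11) dx = 19.6754.
½[f(11) + f(16)] = ½[4.04667 + 3.73610] = 3.89139.
Running total after boundary: 23.5668.
Correction k=1: B_{2}/2! · (f^{(1)}(16) − f^{(1)}(11)) = 1/12 · (-0.106139 − 0.00000) = -0.00884494.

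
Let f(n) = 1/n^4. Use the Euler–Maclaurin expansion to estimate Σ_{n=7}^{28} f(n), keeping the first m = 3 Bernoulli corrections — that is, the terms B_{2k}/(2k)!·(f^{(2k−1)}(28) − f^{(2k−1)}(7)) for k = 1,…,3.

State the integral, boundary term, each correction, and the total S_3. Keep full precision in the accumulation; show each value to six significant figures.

The integral term ∫_7^28 1/x^4 dx = 0.000956633.
Boundary: ½(f(7) + f(28)) = ½(0.000416493 + 1.62693e-06) = 0.000209060.
Running total after boundary: 0.00116569.
k=1: B_{2}/(2)! × [f^{(1)}(28) − f^{(1)}(7)] = 1/12 × (-2.32418e-07 − (-0.000237996)) = 1.98136e-05.
Running total after k=1: 0.00118551.
k=2: B_{4}/(4)! × [f^{(3)}(28) − f^{(3)}(7)] = −1/720 × (-8.89355e-09 − (-0.000145712)) = -2.02365e-07.
Running total after k=2: 0.00118530.
k=3: B_{6}/(6)! × [f^{(5)}(28) − f^{(5)}(7)] = 1/30240 × (-6.35253e-10 − (-0.000166528)) = 5.50685e-09.

S_3 ≈ 0.00118531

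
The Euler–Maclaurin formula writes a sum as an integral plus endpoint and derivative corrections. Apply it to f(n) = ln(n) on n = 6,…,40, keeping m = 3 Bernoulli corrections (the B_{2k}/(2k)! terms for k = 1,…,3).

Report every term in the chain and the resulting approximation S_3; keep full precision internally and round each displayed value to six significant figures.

S_3 ≈ 105.533

Integral: ∫_6^40 ln(x) dx = 102.805.
Boundary: ½(f(6) + f(40)) = ½(1.79176 + 3.68888) = 2.74032.
Integral + boundary = 105.545.
Order-1 term: 1/12 · (0.0250000 − 0.166667) = -0.0118056.
Running total after k=1: 105.533.
Order-2 term: −1/720 · (3.12500e-05 − 0.00925926) = 1.28167e-05.
Running total after k=2: 105.533.
Order-3 term: 1/30240 · (2.34375e-07 − 0.00308642) = -1.02056e-07.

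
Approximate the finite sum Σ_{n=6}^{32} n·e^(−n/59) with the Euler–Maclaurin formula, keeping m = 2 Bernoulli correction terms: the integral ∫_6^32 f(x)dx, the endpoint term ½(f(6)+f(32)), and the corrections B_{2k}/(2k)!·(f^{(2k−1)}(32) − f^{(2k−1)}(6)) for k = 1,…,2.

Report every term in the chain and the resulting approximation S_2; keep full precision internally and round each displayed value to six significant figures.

S_2 ≈ 354.781

∫_6^32 x·e^(−x/59) dx evaluates to 342.815.
Boundary: ½(f(6) + f(32)) = ½(5.41983 + 18.6037) = 12.0118.
So far: 354.827.
k=1: B_{2}/(2)! × [f^{(1)}(32) − f^{(1)}(6)] = 1/12 × (0.266049 − 0.811444) = -0.0454495.
Partial sum through k=1: 354.781.
k=2: B_{4}/(4)! × [f^{(3)}(32) − f^{(3)}(6)] = −1/720 × (0.000410452 − 0.000752098) = 4.74509e-07.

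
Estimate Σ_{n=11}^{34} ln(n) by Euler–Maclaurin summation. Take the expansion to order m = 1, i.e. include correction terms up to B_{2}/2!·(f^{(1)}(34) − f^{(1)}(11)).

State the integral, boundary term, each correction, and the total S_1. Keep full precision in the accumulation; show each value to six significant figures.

Integral: ∫_11^34 ln(x) dx = 70.5194.
Boundary: ½(f(11) + f(34)) = ½(2.39790 + 3.52636) = 2.96213.
So far: 73.4815.
Order-1 term: 1/12 · (0.0294118 − 0.0909091) = -0.00512478.

S_1 ≈ 73.4764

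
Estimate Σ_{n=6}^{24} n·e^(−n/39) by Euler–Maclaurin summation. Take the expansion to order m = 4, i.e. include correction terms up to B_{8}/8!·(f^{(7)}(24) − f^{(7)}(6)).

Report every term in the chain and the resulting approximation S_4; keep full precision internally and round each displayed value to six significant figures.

The integral term ∫_6^24 x·e^(−x/39) dx = 176.900.
½[f(6) + f(24)] = ½[5.14442 + 12.9704] = 9.05741.
Integral + boundary = 185.957.
Order-1 term: 1/12 · (0.207859 − 0.725496) = -0.0431364.
Running total after k=1: 185.914.
Order-2 term: −1/720 · (0.000847288 − 0.00160441) = 1.05155e-06.
Running total after k=2: 185.914.
Order-3 term: 1/30240 · (1.02427e-06 − 1.79607e-06) = -2.55226e-11.
Running total after k=3: 185.914.
Order-4 term: −1/1209600 · (9.80593e-10 − 1.66819e-09) = 5.68446e-16.

S_4 ≈ 185.914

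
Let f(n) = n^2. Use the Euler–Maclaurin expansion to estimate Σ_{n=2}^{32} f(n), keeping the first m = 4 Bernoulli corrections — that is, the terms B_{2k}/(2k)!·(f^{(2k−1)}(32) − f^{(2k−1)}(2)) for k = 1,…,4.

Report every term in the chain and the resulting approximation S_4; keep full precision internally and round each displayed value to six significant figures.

S_4 ≈ 11439.0

The integral term ∫_2^32 x^2 dx = 10920.0.
Endpoint term: (f(2) + f(32))/2 = (4.00000 + 1024.00)/2 = 514.000.
So far: 11434.0.
Correction k=1: B_{2}/2! · (f^{(1)}(32) − f^{(1)}(2)) = 1/12 · (64.0000 − 4.00000) = 5.00000.
Running total after k=1: 11439.0.
Correction k=2: B_{4}/4! · (f^{(3)}(32) − f^{(3)}(2)) = −1/720 · (0.00000 − 0.00000) = 0.00000.
Running total after k=2: 11439.0.
Correction k=3: B_{6}/6! · (f^{(5)}(32) − f^{(5)}(2)) = 1/30240 · (0.00000 − 0.00000) = 0.00000.
Running total after k=3: 11439.0.
Correction k=4: B_{8}/8! · (f^{(7)}(32) − f^{(7)}(2)) = −1/1209600 · (0.00000 − 0.00000) = 0.00000.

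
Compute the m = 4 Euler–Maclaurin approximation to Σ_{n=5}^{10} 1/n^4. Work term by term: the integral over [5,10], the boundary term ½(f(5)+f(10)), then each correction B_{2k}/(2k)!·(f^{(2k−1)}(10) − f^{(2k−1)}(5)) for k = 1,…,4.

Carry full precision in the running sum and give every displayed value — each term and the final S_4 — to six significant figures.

S_4 ≈ 0.00328465

Integral: ∫_5^10 1/x^4 dx = 0.00233333.
½[f(5) + f(10)] = ½[0.00160000 + 0.000100000] = 0.000850000.
Integral + boundary = 0.00318333.
k=1: B_{2}/(2)! × [f^{(1)}(10) − f^{(1)}(5)] = 1/12 × (-4.00000e-05 − (-0.00128000)) = 0.000103333.
After k=1: 0.00328667.
k=2: B_{4}/(4)! × [f^{(3)}(10) − f^{(3)}(5)] = −1/720 × (-1.20000e-05 − (-0.00153600)) = -2.11667e-06.
After k=2: 0.00328455.
k=3: B_{6}/(6)! × [f^{(5)}(10) − f^{(5)}(5)] = 1/30240 × (-6.72000e-06 − (-0.00344064)) = 1.13556e-07.
After k=3: 0.00328466.
k=4: B_{8}/(8)! × [f^{(7)}(10) − f^{(7)}(5)] = −1/1209600 × (-6.04800e-06 − (-0.0123863)) = -1.02350e-08.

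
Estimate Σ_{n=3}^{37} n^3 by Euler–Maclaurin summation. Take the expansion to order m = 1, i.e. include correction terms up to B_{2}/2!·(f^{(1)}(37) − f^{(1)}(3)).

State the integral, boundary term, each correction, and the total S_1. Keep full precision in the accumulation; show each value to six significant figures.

S_1 ≈ 494200

The integral term ∫_3^37 x^3 dx = 468520.
½[f(3) + f(37)] = ½[27.0000 + 50653.0] = 25340.0.
Integral + boundary = 493860.
Order-1 term: 1/12 · (4107.00 − 27.0000) = 340.000.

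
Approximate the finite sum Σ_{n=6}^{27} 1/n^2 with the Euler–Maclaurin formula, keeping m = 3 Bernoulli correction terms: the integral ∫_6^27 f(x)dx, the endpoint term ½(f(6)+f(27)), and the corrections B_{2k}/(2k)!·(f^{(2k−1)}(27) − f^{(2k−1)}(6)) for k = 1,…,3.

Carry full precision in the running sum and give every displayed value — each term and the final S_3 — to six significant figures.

S_3 ≈ 0.144963

∫_6^27 1/x^2 dx evaluates to 0.129630.
Endpoint term: (f(6) + f(27))/2 = (0.0277778 + 0.00137174)/2 = 0.0145748.
Running total after boundary: 0.144204.
Correction k=1: B_{2}/2! · (f^{(1)}(27) − f^{(1)}(6)) = 1/12 · (-0.000101611 − (-0.00925926)) = 0.000763137.
Partial sum through k=1: 0.144968.
Correction k=2: B_{4}/4! · (f^{(3)}(27) − f^{(3)}(6)) = −1/720 · (-1.67260e-06 − (-0.00308642)) = -4.28437e-06.
Partial sum through k=2: 0.144963.
Correction k=3: B_{6}/6! · (f^{(5)}(27) − f^{(5)}(6)) = 1/30240 · (-6.88313e-08 − (-0.00257202)) = 8.50512e-08.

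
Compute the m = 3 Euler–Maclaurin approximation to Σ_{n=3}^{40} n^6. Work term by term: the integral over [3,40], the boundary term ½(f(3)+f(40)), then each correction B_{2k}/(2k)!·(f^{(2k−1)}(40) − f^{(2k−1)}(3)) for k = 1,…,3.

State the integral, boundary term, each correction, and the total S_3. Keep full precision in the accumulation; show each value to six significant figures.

Integral: ∫_3^40 x^6 dx = 2.34057e+10.
Endpoint term: (f(3) + f(40))/2 = (729.000 + 4.09600e+09)/2 = 2.04800e+09.
Running total after boundary: 2.54537e+10.
Correction k=1: B_{2}/2! · (f^{(1)}(40) − f^{(1)}(3)) = 1/12 · (6.14400e+08 − 1458.00) = 5.11999e+07.
Running total after k=1: 2.55049e+10.
Correction k=2: B_{4}/4! · (f^{(3)}(40) − f^{(3)}(3)) = −1/720 · (7.68000e+06 − 3240.00) = -10662.2.
Running total after k=2: 2.55049e+10.
Correction k=3: B_{6}/6! · (f^{(5)}(40) − f^{(5)}(3)) = 1/30240 · (28800.0 − 2160.00) = 0.880952.

S_3 ≈ 2.55049e+10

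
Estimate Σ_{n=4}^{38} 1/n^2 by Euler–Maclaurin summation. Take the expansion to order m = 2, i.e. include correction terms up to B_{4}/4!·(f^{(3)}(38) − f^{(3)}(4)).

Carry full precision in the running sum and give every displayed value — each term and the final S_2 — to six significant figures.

∫_4^38 1/x^2 dx evaluates to 0.223684.
Endpoint term: (f(4) + f(38))/2 = (0.0625000 + 0.000692521)/2 = 0.0315963.
So far: 0.255280.
Correction k=1: B_{2}/2! · (f^{(1)}(38) − f^{(1)}(4)) = 1/12 · (-3.64485e-05 − (-0.0312500)) = 0.00260113.
Running total after k=1: 0.257882.
Correction k=2: B_{4}/4! · (f^{(3)}(38) − f^{(3)}(4)) = −1/720 · (-3.02896e-07 − (-0.0234375)) = -3.25517e-05.

S_2 ≈ 0.257849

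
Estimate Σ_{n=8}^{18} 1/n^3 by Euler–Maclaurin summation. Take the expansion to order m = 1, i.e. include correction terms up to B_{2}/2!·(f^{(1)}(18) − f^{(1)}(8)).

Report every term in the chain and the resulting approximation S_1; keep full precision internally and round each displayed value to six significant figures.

S_1 ≈ 0.00739024

Integral: ∫_8^18 1/x^3 dx = 0.00626929.
Endpoint term: (f(8) + f(18))/2 = (0.00195312 + 0.000171468)/2 = 0.00106230.
Running total after boundary: 0.00733159.
Correction k=1: B_{2}/2! · (f^{(1)}(18) − f^{(1)}(8)) = 1/12 · (-2.85780e-05 − (-0.000732422)) = 5.86537e-05.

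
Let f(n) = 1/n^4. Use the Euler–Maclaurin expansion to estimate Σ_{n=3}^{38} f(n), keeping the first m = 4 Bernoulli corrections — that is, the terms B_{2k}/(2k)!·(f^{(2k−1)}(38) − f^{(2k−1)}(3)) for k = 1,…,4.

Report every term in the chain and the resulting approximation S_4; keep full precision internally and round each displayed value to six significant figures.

S_4 ≈ 0.0198167

∫_3^38 1/x^4 dx evaluates to 0.0123396.
½[f(3) + f(38)] = ½[0.0123457 + 4.79585e-07] = 0.00617308.
Running total after boundary: 0.0185127.
Order-1 term: 1/12 · (-5.04826e-08 − (-0.0164609)) = 0.00137174.
Running total after k=1: 0.0198844.
Order-2 term: −1/720 · (-1.04881e-09 − (-0.0548697)) = -7.62079e-05.
Running total after k=2: 0.0198082.
Order-3 term: 1/30240 · (-4.06740e-11 − (-0.341411)) = 1.12901e-05.
Running total after k=3: 0.0198195.
Order-4 term: −1/1209600 · (-2.53508e-12 − (-3.41411)) = -2.82251e-06.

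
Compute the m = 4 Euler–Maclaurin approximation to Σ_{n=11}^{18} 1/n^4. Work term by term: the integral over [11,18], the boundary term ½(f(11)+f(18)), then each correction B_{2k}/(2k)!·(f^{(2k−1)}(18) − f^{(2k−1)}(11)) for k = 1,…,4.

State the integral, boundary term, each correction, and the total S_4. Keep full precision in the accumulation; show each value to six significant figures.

S_4 ≈ 0.000234081

∫_11^18 1/x^4 dx evaluates to 0.000193282.
Endpoint term: (f(11) + f(18))/2 = (6.83013e-05 + 9.52599e-06)/2 = 3.89137e-05.
Integral + boundary = 0.000232196.
Order-1 term: 1/12 · (-2.11689e-06 − (-2.48369e-05)) = 1.89333e-06.
After k=1: 0.000234089.
Order-2 term: −1/720 · (-1.96008e-07 − (-6.15790e-06)) = -8.28040e-09.
After k=2: 0.000234081.
Order-3 term: 1/30240 · (-3.38779e-08 − (-2.84994e-06)) = 9.31236e-11.
After k=3: 0.000234081.
Order-4 term: −1/1209600 · (-9.41053e-09 − (-2.11979e-06)) = -1.74469e-12.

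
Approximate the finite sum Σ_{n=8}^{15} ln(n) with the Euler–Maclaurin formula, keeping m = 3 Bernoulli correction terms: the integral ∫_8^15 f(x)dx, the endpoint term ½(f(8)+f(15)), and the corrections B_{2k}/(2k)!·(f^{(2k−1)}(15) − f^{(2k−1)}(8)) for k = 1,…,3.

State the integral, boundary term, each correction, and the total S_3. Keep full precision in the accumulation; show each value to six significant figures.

S_3 ≈ 19.3741

Integral: ∫_8^15 ln(x) dx = 16.9852.
Boundary: ½(f(8) + f(15)) = ½(2.07944 + 2.70805) = 2.39375.
Running total after boundary: 19.3790.
Correction k=1: B_{2}/2! · (f^{(1)}(15) − f^{(1)}(8)) = 1/12 · (0.0666667 − 0.125000) = -0.00486111.
Partial sum through k=1: 19.3741.
Correction k=2: B_{4}/4! · (f^{(3)}(15) − f^{(3)}(8)) = −1/720 · (0.000592593 − 0.00390625) = 4.60230e-06.
Partial sum through k=2: 19.3741.
Correction k=3: B_{6}/6! · (f^{(5)}(15) − f^{(5)}(8)) = 1/30240 · (3.16049e-05 − 0.000732422) = -2.31752e-08.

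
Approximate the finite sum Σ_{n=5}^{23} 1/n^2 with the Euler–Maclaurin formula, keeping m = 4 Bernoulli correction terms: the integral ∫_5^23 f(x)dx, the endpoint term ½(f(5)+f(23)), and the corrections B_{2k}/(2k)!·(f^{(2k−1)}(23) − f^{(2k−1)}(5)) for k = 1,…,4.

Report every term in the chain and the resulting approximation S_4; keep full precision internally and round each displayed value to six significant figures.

S_4 ≈ 0.178776

Integral: ∫_5^23 1/x^2 dx = 0.156522.
Endpoint term: (f(5) + f(23))/2 = (0.0400000 + 0.00189036)/2 = 0.0209452.
Integral + boundary = 0.177467.
Order-1 term: 1/12 · (-0.000164379 − (-0.0160000)) = 0.00131964.
Partial sum through k=1: 0.178787.
Order-2 term: −1/720 · (-3.72883e-06 − (-0.00768000)) = -1.06615e-05.
Partial sum through k=2: 0.178776.
Order-3 term: 1/30240 · (-2.11465e-07 − (-0.00921600)) = 3.04755e-07.
Partial sum through k=3: 0.178776.
Order-4 term: −1/1209600 · (-2.23857e-08 − (-0.0206438)) = -1.70666e-08.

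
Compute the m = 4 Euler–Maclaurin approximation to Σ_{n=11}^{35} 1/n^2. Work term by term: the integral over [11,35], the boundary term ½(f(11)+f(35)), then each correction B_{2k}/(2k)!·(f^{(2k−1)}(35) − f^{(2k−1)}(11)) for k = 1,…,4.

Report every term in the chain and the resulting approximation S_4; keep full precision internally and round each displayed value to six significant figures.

∫_11^35 1/x^2 dx evaluates to 0.0623377.
½[f(11) + f(35)] = ½[0.00826446 + 0.000816327] = 0.00454039.
Integral + boundary = 0.0668781.
Order-1 term: 1/12 · (-4.66472e-05 − (-0.00150263)) = 0.000121332.
Running total after k=1: 0.0669994.
Order-2 term: −1/720 · (-4.56952e-07 − (-0.000149021)) = -2.06339e-07.
Running total after k=2: 0.0669992.
Order-3 term: 1/30240 · (-1.11907e-08 − (-3.69474e-05)) = 1.22143e-09.
Running total after k=3: 0.0669992.
Order-4 term: −1/1209600 · (-5.11574e-10 − (-1.70996e-05)) = -1.41362e-11.

S_4 ≈ 0.0669992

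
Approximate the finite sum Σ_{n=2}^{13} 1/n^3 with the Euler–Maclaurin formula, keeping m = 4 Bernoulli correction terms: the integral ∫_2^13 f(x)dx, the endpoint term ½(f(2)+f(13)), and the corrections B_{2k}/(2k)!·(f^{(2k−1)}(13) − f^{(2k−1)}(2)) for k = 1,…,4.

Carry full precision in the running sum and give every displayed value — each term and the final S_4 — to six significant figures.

The integral term ∫_2^13 1/x^3 dx = 0.122041.
Boundary: ½(f(2) + f(13)) = ½(0.125000 + 0.000455166) = 0.0627276.
Running total after boundary: 0.184769.
Correction k=1: B_{2}/2! · (f^{(1)}(13) − f^{(1)}(2)) = 1/12 · (-0.000105038 − (-0.187500)) = 0.0156162.
Running total after k=1: 0.200385.
Correction k=2: B_{4}/4! · (f^{(3)}(13) − f^{(3)}(2)) = −1/720 · (-1.24306e-05 − (-0.937500)) = -0.00130207.
Running total after k=2: 0.199083.
Correction k=3: B_{6}/6! · (f^{(5)}(13) − f^{(5)}(2)) = 1/30240 · (-3.08925e-06 − (-9.84375)) = 0.000325521.
Running total after k=3: 0.199409.
Correction k=4: B_{8}/8! · (f^{(7)}(13) − f^{(7)}(2)) = −1/1209600 · (-1.31613e-06 − (-177.188)) = -0.000146484.

S_4 ≈ 0.199262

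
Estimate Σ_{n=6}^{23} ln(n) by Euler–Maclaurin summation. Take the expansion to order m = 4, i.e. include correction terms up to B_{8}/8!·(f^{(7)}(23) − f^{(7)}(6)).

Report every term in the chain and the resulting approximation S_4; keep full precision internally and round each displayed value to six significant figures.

Integral: ∫_6^23 ln(x) dx = 44.3658.
½[f(6) + f(23)] = ½[1.79176 + 3.13549] = 2.46363.
Running total after boundary: 46.8294.
Correction k=1: B_{2}/2! · (f^{(1)}(23) − f^{(1)}(6)) = 1/12 · (0.0434783 − 0.166667) = -0.0102657.
Partial sum through k=1: 46.8192.
Correction k=2: B_{4}/4! · (f^{(3)}(23) − f^{(3)}(6)) = −1/720 · (0.000164379 − 0.00925926) = 1.26318e-05.
Partial sum through k=2: 46.8192.
Correction k=3: B_{6}/6! · (f^{(5)}(23) − f^{(5)}(6)) = 1/30240 · (3.72883e-06 − 0.00308642) = -1.01941e-07.
Partial sum through k=3: 46.8192.
Correction k=4: B_{8}/8! · (f^{(7)}(23) − f^{(7)}(6)) = −1/1209600 · (2.11465e-07 − 0.00257202) = 2.12616e-09.

S_4 ≈ 46.8192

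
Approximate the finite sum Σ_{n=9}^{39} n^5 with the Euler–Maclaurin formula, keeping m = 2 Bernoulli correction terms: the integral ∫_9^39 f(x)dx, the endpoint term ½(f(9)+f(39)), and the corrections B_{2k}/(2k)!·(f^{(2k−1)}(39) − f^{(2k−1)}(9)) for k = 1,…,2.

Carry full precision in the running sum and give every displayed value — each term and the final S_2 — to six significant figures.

∫_9^39 x^5 dx evaluates to 5.86369e+08.
½[f(9) + f(39)] = ½[59049.0 + 9.02242e+07] = 4.51416e+07.
Running total after boundary: 6.31510e+08.
Correction k=1: B_{2}/2! · (f^{(1)}(39) − f^{(1)}(9)) = 1/12 · (1.15672e+07 − 32805.0) = 961200.
Running total after k=1: 6.32472e+08.
Correction k=2: B_{4}/4! · (f^{(3)}(39) − f^{(3)}(9)) = −1/720 · (91260.0 − 4860.00) = -120.000.

S_2 ≈ 6.32471e+08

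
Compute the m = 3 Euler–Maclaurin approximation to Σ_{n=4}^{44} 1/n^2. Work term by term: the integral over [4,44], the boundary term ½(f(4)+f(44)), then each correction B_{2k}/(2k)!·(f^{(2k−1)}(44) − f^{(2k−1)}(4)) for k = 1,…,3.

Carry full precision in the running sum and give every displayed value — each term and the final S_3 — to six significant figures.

S_3 ≈ 0.261352

The integral term ∫_4^44 1/x^2 dx = 0.227273.
Endpoint term: (f(4) + f(44))/2 = (0.0625000 + 0.000516529)/2 = 0.0315083.
So far: 0.258781.
Order-1 term: 1/12 · (-2.34786e-05 − (-0.0312500)) = 0.00260221.
After k=1: 0.261383.
Order-2 term: −1/720 · (-1.45528e-07 − (-0.0234375)) = -3.25519e-05.
After k=2: 0.261351.
Order-3 term: 1/30240 · (-2.25509e-09 − (-0.0439453)) = 1.45322e-06.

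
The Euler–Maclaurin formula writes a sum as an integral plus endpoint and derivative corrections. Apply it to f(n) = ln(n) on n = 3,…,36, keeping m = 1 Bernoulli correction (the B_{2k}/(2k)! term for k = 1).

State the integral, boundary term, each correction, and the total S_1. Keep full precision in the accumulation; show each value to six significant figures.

The integral term ∫_3^36 ln(x) dx = 92.7108.
Boundary: ½(f(3) + f(36)) = ½(1.09861 + 3.58352) = 2.34107.
So far: 95.0519.
Order-1 term: 1/12 · (0.0277778 − 0.333333) = -0.0254630.

S_1 ≈ 95.0264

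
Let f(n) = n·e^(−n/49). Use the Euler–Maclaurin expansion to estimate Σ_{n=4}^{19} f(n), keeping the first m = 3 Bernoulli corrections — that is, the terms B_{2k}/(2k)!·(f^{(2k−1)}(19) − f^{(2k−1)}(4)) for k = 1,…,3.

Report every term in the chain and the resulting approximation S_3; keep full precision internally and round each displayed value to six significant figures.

S_3 ≈ 140.653

The integral term ∫_4^19 x·e^(−x/49) dx = 132.399.
Boundary: ½(f(4) + f(19)) = ½(3.68644 + 12.8930) = 8.28972.
Integral + boundary = 140.688.
Correction k=1: B_{2}/2! · (f^{(1)}(19) − f^{(1)}(4)) = 1/12 · (0.415456 − 0.846377) = -0.0359101.
After k=1: 140.653.
Correction k=2: B_{4}/4! · (f^{(3)}(19) − f^{(3)}(4)) = −1/720 · (0.000738281 − 0.00112020) = 5.30441e-07.
After k=2: 140.653.
Correction k=3: B_{6}/6! · (f^{(5)}(19) − f^{(5)}(4)) = 1/30240 · (5.42910e-07 − 7.86292e-07) = -8.04834e-12.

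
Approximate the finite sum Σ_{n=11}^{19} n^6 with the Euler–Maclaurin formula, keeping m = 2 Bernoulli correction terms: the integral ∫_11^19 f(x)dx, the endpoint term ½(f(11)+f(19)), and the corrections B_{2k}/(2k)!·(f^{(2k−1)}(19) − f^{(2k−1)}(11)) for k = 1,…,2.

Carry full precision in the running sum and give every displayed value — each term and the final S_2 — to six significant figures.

∫_11^19 x^6 dx evaluates to 1.24912e+08.
Endpoint term: (f(11) + f(19))/2 = (1.77156e+06 + 4.70459e+07)/2 = 2.44087e+07.
Running total after boundary: 1.49321e+08.
k=1: B_{2}/(2)! × [f^{(1)}(19) − f^{(1)}(11)] = 1/12 × (1.48566e+07 − 966306) = 1.15752e+06.
Running total after k=1: 1.50478e+08.
k=2: B_{4}/(4)! × [f^{(3)}(19) − f^{(3)}(11)] = −1/720 × (823080 − 159720) = -921.333.

S_2 ≈ 1.50477e+08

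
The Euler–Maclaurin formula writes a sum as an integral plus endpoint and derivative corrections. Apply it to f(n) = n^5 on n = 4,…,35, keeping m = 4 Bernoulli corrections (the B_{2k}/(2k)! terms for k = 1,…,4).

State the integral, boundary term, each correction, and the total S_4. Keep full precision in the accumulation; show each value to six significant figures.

The integral term ∫_4^35 x^5 dx = 3.06377e+08.
Endpoint term: (f(4) + f(35))/2 = (1024.00 + 5.25219e+07)/2 = 2.62614e+07.
Running total after boundary: 3.32638e+08.
Order-1 term: 1/12 · (7.50312e+06 − 1280.00) = 625154.
Partial sum through k=1: 3.33264e+08.
Order-2 term: −1/720 · (73500.0 − 960.000) = -100.750.
Partial sum through k=2: 3.33263e+08.
Order-3 term: 1/30240 · (120.000 − 120.000) = 0.00000.
Partial sum through k=3: 3.33263e+08.
Order-4 term: −1/1209600 · (0.00000 − 0.00000) = 0.00000.

S_4 ≈ 3.33263e+08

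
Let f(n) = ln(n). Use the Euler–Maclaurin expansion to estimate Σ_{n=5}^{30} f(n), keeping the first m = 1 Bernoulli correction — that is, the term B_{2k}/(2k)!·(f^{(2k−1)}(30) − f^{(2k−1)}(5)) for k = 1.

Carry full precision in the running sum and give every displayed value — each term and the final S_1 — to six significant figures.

S_1 ≈ 71.4802

∫_5^30 ln(x) dx evaluates to 68.9887.
½[f(5) + f(30)] = ½[1.60944 + 3.40120] = 2.50532.
Integral + boundary = 71.4940.
k=1: B_{2}/(2)! × [f^{(1)}(30) − f^{(1)}(5)] = 1/12 × (0.0333333 − 0.200000) = -0.0138889.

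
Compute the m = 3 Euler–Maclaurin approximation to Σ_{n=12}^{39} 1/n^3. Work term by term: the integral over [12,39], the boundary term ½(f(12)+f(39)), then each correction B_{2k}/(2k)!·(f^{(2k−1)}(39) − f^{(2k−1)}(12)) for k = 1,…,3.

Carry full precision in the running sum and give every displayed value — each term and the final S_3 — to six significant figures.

S_3 ≈ 0.00345319

The integral term ∫_12^39 1/x^3 dx = 0.00314349.
Boundary: ½(f(12) + f(39)) = ½(0.000578704 + 1.68580e-05) = 0.000297781.
So far: 0.00344127.
k=1: B_{2}/(2)! × [f^{(1)}(39) − f^{(1)}(12)] = 1/12 × (-1.29677e-06 − (-0.000144676)) = 1.19483e-05.
After k=1: 0.00345322.
k=2: B_{4}/(4)! × [f^{(3)}(39) − f^{(3)}(12)] = −1/720 × (-1.70515e-08 − (-2.00939e-05)) = -2.78845e-08.
After k=2: 0.00345319.
k=3: B_{6}/(6)! × [f^{(5)}(39) − f^{(5)}(12)] = 1/30240 × (-4.70851e-10 − (-5.86071e-06)) = 1.93791e-10.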